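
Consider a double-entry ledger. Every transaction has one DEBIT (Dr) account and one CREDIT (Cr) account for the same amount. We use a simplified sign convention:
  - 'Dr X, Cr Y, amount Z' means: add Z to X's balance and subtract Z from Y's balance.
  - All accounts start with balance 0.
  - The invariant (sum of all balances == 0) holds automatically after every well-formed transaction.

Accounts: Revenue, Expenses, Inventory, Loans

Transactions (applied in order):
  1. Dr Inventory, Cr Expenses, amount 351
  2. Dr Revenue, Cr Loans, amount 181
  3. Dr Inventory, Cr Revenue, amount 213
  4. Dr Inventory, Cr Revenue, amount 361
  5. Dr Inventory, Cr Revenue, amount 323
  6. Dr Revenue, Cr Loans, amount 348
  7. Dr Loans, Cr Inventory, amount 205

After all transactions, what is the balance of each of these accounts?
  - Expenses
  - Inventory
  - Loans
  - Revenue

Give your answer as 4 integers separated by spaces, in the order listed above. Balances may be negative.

Answer: -351 1043 -324 -368

Derivation:
After txn 1 (Dr Inventory, Cr Expenses, amount 351): Expenses=-351 Inventory=351
After txn 2 (Dr Revenue, Cr Loans, amount 181): Expenses=-351 Inventory=351 Loans=-181 Revenue=181
After txn 3 (Dr Inventory, Cr Revenue, amount 213): Expenses=-351 Inventory=564 Loans=-181 Revenue=-32
After txn 4 (Dr Inventory, Cr Revenue, amount 361): Expenses=-351 Inventory=925 Loans=-181 Revenue=-393
After txn 5 (Dr Inventory, Cr Revenue, amount 323): Expenses=-351 Inventory=1248 Loans=-181 Revenue=-716
After txn 6 (Dr Revenue, Cr Loans, amount 348): Expenses=-351 Inventory=1248 Loans=-529 Revenue=-368
After txn 7 (Dr Loans, Cr Inventory, amount 205): Expenses=-351 Inventory=1043 Loans=-324 Revenue=-368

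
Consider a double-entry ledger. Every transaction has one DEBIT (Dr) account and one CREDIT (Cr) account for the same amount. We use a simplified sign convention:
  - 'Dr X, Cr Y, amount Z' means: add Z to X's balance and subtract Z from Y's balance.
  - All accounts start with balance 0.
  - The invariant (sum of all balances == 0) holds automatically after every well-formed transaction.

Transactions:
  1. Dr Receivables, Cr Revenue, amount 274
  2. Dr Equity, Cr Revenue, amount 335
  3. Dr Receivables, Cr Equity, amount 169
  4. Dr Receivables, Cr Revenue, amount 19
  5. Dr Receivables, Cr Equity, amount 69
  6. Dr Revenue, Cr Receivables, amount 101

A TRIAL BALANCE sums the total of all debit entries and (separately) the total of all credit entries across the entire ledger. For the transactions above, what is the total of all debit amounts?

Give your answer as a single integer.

Txn 1: debit+=274
Txn 2: debit+=335
Txn 3: debit+=169
Txn 4: debit+=19
Txn 5: debit+=69
Txn 6: debit+=101
Total debits = 967

Answer: 967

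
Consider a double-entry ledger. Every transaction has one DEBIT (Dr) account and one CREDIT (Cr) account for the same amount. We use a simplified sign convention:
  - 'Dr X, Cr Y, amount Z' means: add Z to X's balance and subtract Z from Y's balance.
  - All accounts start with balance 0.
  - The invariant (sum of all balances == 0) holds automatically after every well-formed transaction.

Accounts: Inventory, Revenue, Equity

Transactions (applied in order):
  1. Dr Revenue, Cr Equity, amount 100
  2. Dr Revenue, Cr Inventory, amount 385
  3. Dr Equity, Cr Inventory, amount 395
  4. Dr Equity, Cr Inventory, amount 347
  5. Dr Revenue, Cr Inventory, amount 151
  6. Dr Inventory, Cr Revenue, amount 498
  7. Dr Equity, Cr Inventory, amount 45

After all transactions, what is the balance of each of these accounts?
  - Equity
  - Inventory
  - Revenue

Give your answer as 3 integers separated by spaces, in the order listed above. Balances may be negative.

Answer: 687 -825 138

Derivation:
After txn 1 (Dr Revenue, Cr Equity, amount 100): Equity=-100 Revenue=100
After txn 2 (Dr Revenue, Cr Inventory, amount 385): Equity=-100 Inventory=-385 Revenue=485
After txn 3 (Dr Equity, Cr Inventory, amount 395): Equity=295 Inventory=-780 Revenue=485
After txn 4 (Dr Equity, Cr Inventory, amount 347): Equity=642 Inventory=-1127 Revenue=485
After txn 5 (Dr Revenue, Cr Inventory, amount 151): Equity=642 Inventory=-1278 Revenue=636
After txn 6 (Dr Inventory, Cr Revenue, amount 498): Equity=642 Inventory=-780 Revenue=138
After txn 7 (Dr Equity, Cr Inventory, amount 45): Equity=687 Inventory=-825 Revenue=138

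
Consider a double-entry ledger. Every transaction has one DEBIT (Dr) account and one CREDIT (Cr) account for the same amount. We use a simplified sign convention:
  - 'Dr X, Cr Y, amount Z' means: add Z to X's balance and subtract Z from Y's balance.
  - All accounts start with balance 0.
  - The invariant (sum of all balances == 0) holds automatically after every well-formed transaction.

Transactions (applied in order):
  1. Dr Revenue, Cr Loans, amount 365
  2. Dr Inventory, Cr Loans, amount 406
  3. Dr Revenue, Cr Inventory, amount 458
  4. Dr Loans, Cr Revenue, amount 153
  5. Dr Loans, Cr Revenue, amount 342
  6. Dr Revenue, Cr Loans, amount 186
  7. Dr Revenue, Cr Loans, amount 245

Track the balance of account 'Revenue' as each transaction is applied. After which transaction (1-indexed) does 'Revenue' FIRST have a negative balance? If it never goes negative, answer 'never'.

After txn 1: Revenue=365
After txn 2: Revenue=365
After txn 3: Revenue=823
After txn 4: Revenue=670
After txn 5: Revenue=328
After txn 6: Revenue=514
After txn 7: Revenue=759

Answer: never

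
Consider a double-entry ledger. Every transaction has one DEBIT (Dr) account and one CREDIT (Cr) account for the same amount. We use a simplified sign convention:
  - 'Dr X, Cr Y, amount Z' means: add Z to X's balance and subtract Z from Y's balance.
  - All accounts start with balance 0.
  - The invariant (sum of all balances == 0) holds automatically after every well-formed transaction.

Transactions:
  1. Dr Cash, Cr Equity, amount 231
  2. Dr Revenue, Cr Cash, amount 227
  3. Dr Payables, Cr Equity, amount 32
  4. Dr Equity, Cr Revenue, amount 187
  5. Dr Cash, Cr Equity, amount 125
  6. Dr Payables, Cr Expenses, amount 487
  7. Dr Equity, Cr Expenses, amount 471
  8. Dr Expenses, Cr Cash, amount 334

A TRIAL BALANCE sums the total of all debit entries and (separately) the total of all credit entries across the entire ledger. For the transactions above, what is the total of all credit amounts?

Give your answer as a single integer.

Txn 1: credit+=231
Txn 2: credit+=227
Txn 3: credit+=32
Txn 4: credit+=187
Txn 5: credit+=125
Txn 6: credit+=487
Txn 7: credit+=471
Txn 8: credit+=334
Total credits = 2094

Answer: 2094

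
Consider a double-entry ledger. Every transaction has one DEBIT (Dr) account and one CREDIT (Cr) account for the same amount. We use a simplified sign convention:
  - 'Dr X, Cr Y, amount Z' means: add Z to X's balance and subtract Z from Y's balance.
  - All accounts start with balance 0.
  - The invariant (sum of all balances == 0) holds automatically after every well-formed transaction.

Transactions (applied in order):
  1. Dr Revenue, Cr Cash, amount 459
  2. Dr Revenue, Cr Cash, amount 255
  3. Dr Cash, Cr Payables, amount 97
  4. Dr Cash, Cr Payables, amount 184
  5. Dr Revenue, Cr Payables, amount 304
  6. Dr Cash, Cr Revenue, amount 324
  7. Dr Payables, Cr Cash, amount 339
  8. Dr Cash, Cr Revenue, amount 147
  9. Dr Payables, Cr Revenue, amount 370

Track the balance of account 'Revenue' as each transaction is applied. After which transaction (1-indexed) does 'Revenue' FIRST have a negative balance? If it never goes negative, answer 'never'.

After txn 1: Revenue=459
After txn 2: Revenue=714
After txn 3: Revenue=714
After txn 4: Revenue=714
After txn 5: Revenue=1018
After txn 6: Revenue=694
After txn 7: Revenue=694
After txn 8: Revenue=547
After txn 9: Revenue=177

Answer: never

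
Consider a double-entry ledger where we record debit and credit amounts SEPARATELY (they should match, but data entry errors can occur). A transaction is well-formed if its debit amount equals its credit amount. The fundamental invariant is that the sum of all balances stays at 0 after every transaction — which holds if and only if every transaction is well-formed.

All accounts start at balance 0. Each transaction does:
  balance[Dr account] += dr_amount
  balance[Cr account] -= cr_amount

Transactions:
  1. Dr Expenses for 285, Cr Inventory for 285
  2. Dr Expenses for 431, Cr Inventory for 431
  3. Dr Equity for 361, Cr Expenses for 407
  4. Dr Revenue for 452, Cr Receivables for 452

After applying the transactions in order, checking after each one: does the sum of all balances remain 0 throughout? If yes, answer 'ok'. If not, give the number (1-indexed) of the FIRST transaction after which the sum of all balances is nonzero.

Answer: 3

Derivation:
After txn 1: dr=285 cr=285 sum_balances=0
After txn 2: dr=431 cr=431 sum_balances=0
After txn 3: dr=361 cr=407 sum_balances=-46
After txn 4: dr=452 cr=452 sum_balances=-46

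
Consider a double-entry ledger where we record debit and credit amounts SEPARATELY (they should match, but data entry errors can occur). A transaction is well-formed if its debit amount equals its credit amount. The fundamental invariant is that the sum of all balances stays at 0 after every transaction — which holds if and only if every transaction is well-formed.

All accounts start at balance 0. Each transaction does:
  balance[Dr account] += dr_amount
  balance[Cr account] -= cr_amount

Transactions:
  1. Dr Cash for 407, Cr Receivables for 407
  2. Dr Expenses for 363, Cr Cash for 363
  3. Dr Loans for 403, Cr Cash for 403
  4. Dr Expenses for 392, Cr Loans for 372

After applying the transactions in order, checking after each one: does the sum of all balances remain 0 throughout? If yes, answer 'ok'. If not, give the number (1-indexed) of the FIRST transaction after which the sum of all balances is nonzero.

Answer: 4

Derivation:
After txn 1: dr=407 cr=407 sum_balances=0
After txn 2: dr=363 cr=363 sum_balances=0
After txn 3: dr=403 cr=403 sum_balances=0
After txn 4: dr=392 cr=372 sum_balances=20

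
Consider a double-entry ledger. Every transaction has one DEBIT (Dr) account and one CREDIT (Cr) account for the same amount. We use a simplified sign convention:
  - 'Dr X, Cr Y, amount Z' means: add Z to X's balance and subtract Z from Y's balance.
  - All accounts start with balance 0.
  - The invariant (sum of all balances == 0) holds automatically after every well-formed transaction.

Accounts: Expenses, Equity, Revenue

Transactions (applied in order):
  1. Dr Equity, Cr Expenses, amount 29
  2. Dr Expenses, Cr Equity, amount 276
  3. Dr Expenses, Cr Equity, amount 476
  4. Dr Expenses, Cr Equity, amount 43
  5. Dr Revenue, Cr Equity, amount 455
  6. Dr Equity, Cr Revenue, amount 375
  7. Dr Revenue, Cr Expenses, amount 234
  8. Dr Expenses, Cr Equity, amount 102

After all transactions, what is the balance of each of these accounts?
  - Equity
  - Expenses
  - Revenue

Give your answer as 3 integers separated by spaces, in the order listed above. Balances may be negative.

Answer: -948 634 314

Derivation:
After txn 1 (Dr Equity, Cr Expenses, amount 29): Equity=29 Expenses=-29
After txn 2 (Dr Expenses, Cr Equity, amount 276): Equity=-247 Expenses=247
After txn 3 (Dr Expenses, Cr Equity, amount 476): Equity=-723 Expenses=723
After txn 4 (Dr Expenses, Cr Equity, amount 43): Equity=-766 Expenses=766
After txn 5 (Dr Revenue, Cr Equity, amount 455): Equity=-1221 Expenses=766 Revenue=455
After txn 6 (Dr Equity, Cr Revenue, amount 375): Equity=-846 Expenses=766 Revenue=80
After txn 7 (Dr Revenue, Cr Expenses, amount 234): Equity=-846 Expenses=532 Revenue=314
After txn 8 (Dr Expenses, Cr Equity, amount 102): Equity=-948 Expenses=634 Revenue=314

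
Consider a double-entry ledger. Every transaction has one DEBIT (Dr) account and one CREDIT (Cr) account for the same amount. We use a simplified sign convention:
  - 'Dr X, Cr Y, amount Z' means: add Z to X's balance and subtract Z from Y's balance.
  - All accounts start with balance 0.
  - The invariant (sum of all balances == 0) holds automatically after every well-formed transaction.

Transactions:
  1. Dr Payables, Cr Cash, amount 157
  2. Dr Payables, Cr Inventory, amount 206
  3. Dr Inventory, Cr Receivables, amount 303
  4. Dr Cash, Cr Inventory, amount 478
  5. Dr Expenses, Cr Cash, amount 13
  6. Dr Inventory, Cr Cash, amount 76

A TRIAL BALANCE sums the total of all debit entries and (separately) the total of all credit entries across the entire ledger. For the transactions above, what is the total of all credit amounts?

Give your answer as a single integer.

Txn 1: credit+=157
Txn 2: credit+=206
Txn 3: credit+=303
Txn 4: credit+=478
Txn 5: credit+=13
Txn 6: credit+=76
Total credits = 1233

Answer: 1233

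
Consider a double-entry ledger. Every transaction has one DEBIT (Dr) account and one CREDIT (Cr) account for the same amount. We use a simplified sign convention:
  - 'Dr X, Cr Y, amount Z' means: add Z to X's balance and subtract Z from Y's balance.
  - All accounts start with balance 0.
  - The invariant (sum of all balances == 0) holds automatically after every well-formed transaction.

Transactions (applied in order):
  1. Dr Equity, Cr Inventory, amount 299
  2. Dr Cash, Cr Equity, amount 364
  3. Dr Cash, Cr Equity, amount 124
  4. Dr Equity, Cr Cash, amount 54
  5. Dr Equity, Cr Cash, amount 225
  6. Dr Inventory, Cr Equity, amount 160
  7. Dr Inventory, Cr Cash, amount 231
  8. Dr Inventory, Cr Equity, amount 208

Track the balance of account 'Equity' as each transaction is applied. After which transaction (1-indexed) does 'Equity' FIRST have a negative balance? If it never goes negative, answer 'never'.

Answer: 2

Derivation:
After txn 1: Equity=299
After txn 2: Equity=-65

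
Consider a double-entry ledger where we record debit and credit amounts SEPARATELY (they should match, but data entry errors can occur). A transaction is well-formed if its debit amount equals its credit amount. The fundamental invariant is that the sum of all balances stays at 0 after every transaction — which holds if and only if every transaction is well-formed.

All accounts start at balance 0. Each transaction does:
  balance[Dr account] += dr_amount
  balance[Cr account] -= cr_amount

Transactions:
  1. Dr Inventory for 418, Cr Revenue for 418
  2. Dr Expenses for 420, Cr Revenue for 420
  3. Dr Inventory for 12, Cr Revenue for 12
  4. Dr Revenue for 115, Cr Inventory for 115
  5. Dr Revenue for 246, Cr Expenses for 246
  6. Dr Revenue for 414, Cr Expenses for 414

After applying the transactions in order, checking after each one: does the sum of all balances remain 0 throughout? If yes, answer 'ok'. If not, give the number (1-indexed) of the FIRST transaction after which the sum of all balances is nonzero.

Answer: ok

Derivation:
After txn 1: dr=418 cr=418 sum_balances=0
After txn 2: dr=420 cr=420 sum_balances=0
After txn 3: dr=12 cr=12 sum_balances=0
After txn 4: dr=115 cr=115 sum_balances=0
After txn 5: dr=246 cr=246 sum_balances=0
After txn 6: dr=414 cr=414 sum_balances=0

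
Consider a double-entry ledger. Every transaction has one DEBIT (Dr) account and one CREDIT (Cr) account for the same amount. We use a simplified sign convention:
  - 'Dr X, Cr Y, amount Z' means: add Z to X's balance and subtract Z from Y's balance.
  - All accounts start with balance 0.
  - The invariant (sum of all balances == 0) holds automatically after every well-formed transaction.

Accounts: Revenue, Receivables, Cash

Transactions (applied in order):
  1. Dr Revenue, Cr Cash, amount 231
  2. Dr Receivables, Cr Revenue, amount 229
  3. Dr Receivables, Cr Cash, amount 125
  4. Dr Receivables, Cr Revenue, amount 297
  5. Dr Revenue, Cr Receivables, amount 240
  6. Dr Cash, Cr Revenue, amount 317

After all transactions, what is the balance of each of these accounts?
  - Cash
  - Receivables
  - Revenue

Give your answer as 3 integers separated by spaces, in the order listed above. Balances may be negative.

Answer: -39 411 -372

Derivation:
After txn 1 (Dr Revenue, Cr Cash, amount 231): Cash=-231 Revenue=231
After txn 2 (Dr Receivables, Cr Revenue, amount 229): Cash=-231 Receivables=229 Revenue=2
After txn 3 (Dr Receivables, Cr Cash, amount 125): Cash=-356 Receivables=354 Revenue=2
After txn 4 (Dr Receivables, Cr Revenue, amount 297): Cash=-356 Receivables=651 Revenue=-295
After txn 5 (Dr Revenue, Cr Receivables, amount 240): Cash=-356 Receivables=411 Revenue=-55
After txn 6 (Dr Cash, Cr Revenue, amount 317): Cash=-39 Receivables=411 Revenue=-372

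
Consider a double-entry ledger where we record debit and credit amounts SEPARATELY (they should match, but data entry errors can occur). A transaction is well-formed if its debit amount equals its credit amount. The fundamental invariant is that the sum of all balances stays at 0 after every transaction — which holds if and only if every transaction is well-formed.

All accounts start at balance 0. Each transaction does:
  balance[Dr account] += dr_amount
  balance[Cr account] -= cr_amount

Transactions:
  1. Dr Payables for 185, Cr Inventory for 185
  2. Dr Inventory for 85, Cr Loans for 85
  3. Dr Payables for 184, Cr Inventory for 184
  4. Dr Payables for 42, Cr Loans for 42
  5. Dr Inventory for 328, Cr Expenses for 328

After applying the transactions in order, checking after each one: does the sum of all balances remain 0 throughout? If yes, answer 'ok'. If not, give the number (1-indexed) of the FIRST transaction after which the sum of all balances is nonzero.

After txn 1: dr=185 cr=185 sum_balances=0
After txn 2: dr=85 cr=85 sum_balances=0
After txn 3: dr=184 cr=184 sum_balances=0
After txn 4: dr=42 cr=42 sum_balances=0
After txn 5: dr=328 cr=328 sum_balances=0

Answer: ok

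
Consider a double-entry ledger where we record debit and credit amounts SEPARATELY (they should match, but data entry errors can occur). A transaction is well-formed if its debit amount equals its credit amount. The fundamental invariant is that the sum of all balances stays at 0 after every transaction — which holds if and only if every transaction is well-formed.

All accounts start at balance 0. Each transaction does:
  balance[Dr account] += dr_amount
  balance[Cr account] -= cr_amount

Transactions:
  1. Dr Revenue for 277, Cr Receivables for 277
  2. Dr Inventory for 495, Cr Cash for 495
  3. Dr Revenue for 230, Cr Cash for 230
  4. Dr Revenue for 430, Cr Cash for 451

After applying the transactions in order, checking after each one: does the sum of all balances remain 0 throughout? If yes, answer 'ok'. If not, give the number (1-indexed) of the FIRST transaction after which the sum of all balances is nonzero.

Answer: 4

Derivation:
After txn 1: dr=277 cr=277 sum_balances=0
After txn 2: dr=495 cr=495 sum_balances=0
After txn 3: dr=230 cr=230 sum_balances=0
After txn 4: dr=430 cr=451 sum_balances=-21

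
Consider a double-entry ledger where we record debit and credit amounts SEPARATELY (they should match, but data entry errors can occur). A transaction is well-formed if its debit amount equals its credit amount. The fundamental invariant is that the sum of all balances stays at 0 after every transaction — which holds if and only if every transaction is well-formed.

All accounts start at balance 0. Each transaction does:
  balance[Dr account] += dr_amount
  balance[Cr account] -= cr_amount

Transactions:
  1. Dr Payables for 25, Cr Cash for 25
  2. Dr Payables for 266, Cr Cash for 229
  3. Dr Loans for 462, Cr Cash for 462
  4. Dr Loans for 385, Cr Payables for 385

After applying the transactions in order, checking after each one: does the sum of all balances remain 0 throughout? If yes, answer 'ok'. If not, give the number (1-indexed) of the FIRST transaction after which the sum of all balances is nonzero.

After txn 1: dr=25 cr=25 sum_balances=0
After txn 2: dr=266 cr=229 sum_balances=37
After txn 3: dr=462 cr=462 sum_balances=37
After txn 4: dr=385 cr=385 sum_balances=37

Answer: 2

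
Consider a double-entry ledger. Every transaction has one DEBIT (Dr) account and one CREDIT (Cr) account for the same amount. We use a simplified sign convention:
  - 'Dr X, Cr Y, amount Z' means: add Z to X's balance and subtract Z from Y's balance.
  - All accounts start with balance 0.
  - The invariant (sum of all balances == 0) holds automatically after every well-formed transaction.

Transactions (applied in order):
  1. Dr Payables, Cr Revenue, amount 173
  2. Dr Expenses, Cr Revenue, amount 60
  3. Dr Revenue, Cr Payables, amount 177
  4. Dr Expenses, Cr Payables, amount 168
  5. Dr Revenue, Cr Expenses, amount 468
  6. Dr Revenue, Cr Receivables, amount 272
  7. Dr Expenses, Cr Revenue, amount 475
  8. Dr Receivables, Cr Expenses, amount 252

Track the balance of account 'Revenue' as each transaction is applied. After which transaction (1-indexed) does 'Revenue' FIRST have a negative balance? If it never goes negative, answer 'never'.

Answer: 1

Derivation:
After txn 1: Revenue=-173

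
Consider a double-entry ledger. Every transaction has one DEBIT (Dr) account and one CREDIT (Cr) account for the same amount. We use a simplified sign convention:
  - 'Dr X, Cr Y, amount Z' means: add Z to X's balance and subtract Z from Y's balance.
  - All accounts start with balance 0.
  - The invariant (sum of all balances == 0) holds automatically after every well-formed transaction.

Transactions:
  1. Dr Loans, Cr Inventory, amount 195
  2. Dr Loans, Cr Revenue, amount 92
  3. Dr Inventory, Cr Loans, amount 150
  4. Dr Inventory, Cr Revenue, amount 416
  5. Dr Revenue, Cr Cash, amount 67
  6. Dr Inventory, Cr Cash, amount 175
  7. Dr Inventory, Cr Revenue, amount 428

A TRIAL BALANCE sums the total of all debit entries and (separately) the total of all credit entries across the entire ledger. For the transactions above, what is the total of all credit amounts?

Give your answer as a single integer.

Answer: 1523

Derivation:
Txn 1: credit+=195
Txn 2: credit+=92
Txn 3: credit+=150
Txn 4: credit+=416
Txn 5: credit+=67
Txn 6: credit+=175
Txn 7: credit+=428
Total credits = 1523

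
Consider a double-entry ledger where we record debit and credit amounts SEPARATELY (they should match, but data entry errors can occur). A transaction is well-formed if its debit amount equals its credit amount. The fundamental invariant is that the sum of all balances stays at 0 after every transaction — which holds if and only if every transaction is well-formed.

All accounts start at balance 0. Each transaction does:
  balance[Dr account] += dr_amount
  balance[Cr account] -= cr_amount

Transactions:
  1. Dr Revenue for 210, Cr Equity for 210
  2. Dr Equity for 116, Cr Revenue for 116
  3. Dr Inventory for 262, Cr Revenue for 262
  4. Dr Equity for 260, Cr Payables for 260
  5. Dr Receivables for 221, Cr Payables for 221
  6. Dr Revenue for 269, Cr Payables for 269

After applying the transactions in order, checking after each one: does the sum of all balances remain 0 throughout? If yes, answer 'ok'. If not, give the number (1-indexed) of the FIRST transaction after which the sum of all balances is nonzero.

After txn 1: dr=210 cr=210 sum_balances=0
After txn 2: dr=116 cr=116 sum_balances=0
After txn 3: dr=262 cr=262 sum_balances=0
After txn 4: dr=260 cr=260 sum_balances=0
After txn 5: dr=221 cr=221 sum_balances=0
After txn 6: dr=269 cr=269 sum_balances=0

Answer: ok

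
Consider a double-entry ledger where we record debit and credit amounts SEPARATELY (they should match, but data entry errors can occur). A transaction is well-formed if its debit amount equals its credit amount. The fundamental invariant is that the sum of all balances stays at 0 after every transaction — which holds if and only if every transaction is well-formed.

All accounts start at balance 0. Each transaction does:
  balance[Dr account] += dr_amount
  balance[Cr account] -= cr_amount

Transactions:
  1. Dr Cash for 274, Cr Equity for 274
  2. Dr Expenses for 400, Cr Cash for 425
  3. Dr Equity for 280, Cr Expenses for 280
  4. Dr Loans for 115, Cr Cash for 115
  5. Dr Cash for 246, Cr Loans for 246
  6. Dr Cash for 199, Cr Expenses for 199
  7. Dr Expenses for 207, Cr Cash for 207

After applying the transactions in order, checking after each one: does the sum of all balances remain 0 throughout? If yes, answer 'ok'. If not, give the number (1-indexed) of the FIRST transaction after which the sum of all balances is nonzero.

After txn 1: dr=274 cr=274 sum_balances=0
After txn 2: dr=400 cr=425 sum_balances=-25
After txn 3: dr=280 cr=280 sum_balances=-25
After txn 4: dr=115 cr=115 sum_balances=-25
After txn 5: dr=246 cr=246 sum_balances=-25
After txn 6: dr=199 cr=199 sum_balances=-25
After txn 7: dr=207 cr=207 sum_balances=-25

Answer: 2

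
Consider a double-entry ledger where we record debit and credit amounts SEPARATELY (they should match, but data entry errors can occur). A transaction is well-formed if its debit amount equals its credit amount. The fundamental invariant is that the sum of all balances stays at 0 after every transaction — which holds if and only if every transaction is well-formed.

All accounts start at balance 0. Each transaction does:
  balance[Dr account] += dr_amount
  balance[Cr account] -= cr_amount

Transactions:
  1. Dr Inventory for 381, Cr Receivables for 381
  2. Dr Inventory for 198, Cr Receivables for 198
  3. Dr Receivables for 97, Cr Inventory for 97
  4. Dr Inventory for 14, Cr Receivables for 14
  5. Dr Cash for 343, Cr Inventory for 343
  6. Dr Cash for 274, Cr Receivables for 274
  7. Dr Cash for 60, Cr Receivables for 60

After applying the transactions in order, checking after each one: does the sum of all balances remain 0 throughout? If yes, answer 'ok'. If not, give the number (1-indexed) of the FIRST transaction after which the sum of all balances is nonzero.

Answer: ok

Derivation:
After txn 1: dr=381 cr=381 sum_balances=0
After txn 2: dr=198 cr=198 sum_balances=0
After txn 3: dr=97 cr=97 sum_balances=0
After txn 4: dr=14 cr=14 sum_balances=0
After txn 5: dr=343 cr=343 sum_balances=0
After txn 6: dr=274 cr=274 sum_balances=0
After txn 7: dr=60 cr=60 sum_balances=0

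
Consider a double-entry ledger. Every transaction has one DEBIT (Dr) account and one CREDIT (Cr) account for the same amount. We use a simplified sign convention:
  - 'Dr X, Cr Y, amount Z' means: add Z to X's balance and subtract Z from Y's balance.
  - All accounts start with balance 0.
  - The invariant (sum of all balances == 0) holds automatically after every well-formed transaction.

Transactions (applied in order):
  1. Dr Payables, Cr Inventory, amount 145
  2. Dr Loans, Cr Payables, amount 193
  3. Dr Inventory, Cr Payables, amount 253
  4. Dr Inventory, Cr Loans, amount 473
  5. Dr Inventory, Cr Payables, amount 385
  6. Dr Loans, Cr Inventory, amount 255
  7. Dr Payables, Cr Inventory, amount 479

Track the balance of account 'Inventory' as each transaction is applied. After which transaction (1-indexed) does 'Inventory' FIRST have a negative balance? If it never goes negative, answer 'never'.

After txn 1: Inventory=-145

Answer: 1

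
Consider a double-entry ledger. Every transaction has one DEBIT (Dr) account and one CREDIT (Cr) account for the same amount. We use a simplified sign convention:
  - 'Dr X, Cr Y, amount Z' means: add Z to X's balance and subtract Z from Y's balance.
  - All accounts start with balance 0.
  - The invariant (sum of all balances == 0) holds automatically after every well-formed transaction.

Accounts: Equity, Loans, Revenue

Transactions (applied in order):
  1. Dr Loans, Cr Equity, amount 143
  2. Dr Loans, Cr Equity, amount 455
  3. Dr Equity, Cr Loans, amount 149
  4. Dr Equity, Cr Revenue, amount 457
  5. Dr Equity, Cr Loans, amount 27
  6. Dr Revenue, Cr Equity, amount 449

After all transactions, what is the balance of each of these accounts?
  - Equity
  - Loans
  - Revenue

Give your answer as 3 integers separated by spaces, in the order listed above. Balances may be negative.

Answer: -414 422 -8

Derivation:
After txn 1 (Dr Loans, Cr Equity, amount 143): Equity=-143 Loans=143
After txn 2 (Dr Loans, Cr Equity, amount 455): Equity=-598 Loans=598
After txn 3 (Dr Equity, Cr Loans, amount 149): Equity=-449 Loans=449
After txn 4 (Dr Equity, Cr Revenue, amount 457): Equity=8 Loans=449 Revenue=-457
After txn 5 (Dr Equity, Cr Loans, amount 27): Equity=35 Loans=422 Revenue=-457
After txn 6 (Dr Revenue, Cr Equity, amount 449): Equity=-414 Loans=422 Revenue=-8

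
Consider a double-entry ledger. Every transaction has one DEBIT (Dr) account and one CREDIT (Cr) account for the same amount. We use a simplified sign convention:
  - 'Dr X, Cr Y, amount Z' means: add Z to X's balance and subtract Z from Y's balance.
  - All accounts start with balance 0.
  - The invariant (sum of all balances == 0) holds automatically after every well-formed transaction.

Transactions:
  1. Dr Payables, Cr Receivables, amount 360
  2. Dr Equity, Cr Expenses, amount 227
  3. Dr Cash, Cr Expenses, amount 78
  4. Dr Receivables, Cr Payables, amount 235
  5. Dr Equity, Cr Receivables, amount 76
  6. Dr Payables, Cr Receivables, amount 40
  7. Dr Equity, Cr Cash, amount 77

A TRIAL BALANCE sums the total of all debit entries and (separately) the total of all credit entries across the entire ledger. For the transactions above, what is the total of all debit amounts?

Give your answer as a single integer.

Txn 1: debit+=360
Txn 2: debit+=227
Txn 3: debit+=78
Txn 4: debit+=235
Txn 5: debit+=76
Txn 6: debit+=40
Txn 7: debit+=77
Total debits = 1093

Answer: 1093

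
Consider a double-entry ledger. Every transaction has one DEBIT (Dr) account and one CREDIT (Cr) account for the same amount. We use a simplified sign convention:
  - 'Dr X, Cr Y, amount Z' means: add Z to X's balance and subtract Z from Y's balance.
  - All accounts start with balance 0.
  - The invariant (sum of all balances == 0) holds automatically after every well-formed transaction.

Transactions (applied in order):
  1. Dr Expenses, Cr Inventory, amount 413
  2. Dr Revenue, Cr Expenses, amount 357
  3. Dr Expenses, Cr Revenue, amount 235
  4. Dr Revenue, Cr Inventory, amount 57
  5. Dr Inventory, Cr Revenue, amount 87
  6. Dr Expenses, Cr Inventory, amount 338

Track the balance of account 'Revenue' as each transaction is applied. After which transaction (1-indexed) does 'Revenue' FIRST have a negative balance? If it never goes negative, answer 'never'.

Answer: never

Derivation:
After txn 1: Revenue=0
After txn 2: Revenue=357
After txn 3: Revenue=122
After txn 4: Revenue=179
After txn 5: Revenue=92
After txn 6: Revenue=92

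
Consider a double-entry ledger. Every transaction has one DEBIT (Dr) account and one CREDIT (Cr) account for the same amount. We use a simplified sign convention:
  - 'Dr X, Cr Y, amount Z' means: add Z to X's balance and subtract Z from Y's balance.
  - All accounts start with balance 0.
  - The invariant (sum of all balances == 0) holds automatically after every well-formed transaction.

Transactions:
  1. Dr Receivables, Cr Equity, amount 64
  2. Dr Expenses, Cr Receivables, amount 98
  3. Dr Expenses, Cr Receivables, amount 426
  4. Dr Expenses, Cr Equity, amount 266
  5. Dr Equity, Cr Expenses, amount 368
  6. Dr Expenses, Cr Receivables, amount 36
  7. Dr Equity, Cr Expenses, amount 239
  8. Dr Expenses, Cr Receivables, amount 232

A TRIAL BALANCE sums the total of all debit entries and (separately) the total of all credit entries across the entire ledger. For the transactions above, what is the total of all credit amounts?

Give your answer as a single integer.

Txn 1: credit+=64
Txn 2: credit+=98
Txn 3: credit+=426
Txn 4: credit+=266
Txn 5: credit+=368
Txn 6: credit+=36
Txn 7: credit+=239
Txn 8: credit+=232
Total credits = 1729

Answer: 1729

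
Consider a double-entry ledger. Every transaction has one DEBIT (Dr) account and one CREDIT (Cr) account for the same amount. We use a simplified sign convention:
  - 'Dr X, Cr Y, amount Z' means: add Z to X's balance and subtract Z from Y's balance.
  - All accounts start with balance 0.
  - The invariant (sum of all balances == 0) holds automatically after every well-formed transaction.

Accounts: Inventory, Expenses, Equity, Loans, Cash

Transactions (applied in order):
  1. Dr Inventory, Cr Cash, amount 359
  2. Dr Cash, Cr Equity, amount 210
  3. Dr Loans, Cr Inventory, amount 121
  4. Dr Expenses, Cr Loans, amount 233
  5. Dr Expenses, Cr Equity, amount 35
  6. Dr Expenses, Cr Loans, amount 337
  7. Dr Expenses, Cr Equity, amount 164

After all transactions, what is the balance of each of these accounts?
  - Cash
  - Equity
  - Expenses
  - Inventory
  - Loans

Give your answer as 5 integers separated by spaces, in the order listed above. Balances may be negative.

Answer: -149 -409 769 238 -449

Derivation:
After txn 1 (Dr Inventory, Cr Cash, amount 359): Cash=-359 Inventory=359
After txn 2 (Dr Cash, Cr Equity, amount 210): Cash=-149 Equity=-210 Inventory=359
After txn 3 (Dr Loans, Cr Inventory, amount 121): Cash=-149 Equity=-210 Inventory=238 Loans=121
After txn 4 (Dr Expenses, Cr Loans, amount 233): Cash=-149 Equity=-210 Expenses=233 Inventory=238 Loans=-112
After txn 5 (Dr Expenses, Cr Equity, amount 35): Cash=-149 Equity=-245 Expenses=268 Inventory=238 Loans=-112
After txn 6 (Dr Expenses, Cr Loans, amount 337): Cash=-149 Equity=-245 Expenses=605 Inventory=238 Loans=-449
After txn 7 (Dr Expenses, Cr Equity, amount 164): Cash=-149 Equity=-409 Expenses=769 Inventory=238 Loans=-449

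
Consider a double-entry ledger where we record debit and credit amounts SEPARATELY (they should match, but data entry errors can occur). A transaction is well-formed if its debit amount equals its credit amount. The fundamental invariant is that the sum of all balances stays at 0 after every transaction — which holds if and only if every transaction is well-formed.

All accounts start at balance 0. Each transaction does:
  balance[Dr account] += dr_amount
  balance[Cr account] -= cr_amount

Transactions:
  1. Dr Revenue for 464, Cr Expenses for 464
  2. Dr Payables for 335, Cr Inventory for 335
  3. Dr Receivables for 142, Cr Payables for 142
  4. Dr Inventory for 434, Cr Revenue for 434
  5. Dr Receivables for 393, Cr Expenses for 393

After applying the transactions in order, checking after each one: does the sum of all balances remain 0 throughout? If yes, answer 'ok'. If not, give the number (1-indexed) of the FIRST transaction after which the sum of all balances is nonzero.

Answer: ok

Derivation:
After txn 1: dr=464 cr=464 sum_balances=0
After txn 2: dr=335 cr=335 sum_balances=0
After txn 3: dr=142 cr=142 sum_balances=0
After txn 4: dr=434 cr=434 sum_balances=0
After txn 5: dr=393 cr=393 sum_balances=0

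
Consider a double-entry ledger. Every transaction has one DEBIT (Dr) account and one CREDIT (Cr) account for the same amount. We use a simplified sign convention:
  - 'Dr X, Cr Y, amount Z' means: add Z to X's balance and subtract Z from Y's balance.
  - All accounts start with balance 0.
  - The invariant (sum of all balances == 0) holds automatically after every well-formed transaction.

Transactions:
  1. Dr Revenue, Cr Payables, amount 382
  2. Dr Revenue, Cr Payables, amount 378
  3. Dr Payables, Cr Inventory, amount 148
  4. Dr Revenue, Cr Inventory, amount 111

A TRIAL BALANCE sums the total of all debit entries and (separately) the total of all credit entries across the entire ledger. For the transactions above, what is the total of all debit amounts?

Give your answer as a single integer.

Answer: 1019

Derivation:
Txn 1: debit+=382
Txn 2: debit+=378
Txn 3: debit+=148
Txn 4: debit+=111
Total debits = 1019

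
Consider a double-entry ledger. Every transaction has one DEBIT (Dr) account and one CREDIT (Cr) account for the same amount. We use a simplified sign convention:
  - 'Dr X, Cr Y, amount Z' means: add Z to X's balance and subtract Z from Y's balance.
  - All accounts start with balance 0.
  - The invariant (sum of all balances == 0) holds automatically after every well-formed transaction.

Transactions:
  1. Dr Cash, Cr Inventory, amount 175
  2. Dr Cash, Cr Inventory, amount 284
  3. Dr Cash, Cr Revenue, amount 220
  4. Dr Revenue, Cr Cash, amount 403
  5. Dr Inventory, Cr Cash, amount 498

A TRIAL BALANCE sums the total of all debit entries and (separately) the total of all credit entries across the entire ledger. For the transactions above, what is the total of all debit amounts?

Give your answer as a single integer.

Txn 1: debit+=175
Txn 2: debit+=284
Txn 3: debit+=220
Txn 4: debit+=403
Txn 5: debit+=498
Total debits = 1580

Answer: 1580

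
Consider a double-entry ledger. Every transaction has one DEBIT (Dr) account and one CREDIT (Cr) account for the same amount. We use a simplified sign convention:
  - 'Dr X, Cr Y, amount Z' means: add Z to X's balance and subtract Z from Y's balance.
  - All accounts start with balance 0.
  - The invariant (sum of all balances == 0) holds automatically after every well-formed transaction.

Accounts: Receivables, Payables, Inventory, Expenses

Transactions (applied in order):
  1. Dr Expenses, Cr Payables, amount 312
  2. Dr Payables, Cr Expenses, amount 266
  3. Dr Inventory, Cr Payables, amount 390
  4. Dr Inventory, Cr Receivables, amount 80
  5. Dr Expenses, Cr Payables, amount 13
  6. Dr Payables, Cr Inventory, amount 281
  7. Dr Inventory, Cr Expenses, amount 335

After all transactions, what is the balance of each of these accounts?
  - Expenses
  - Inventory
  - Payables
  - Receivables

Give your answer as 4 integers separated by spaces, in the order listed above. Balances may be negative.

After txn 1 (Dr Expenses, Cr Payables, amount 312): Expenses=312 Payables=-312
After txn 2 (Dr Payables, Cr Expenses, amount 266): Expenses=46 Payables=-46
After txn 3 (Dr Inventory, Cr Payables, amount 390): Expenses=46 Inventory=390 Payables=-436
After txn 4 (Dr Inventory, Cr Receivables, amount 80): Expenses=46 Inventory=470 Payables=-436 Receivables=-80
After txn 5 (Dr Expenses, Cr Payables, amount 13): Expenses=59 Inventory=470 Payables=-449 Receivables=-80
After txn 6 (Dr Payables, Cr Inventory, amount 281): Expenses=59 Inventory=189 Payables=-168 Receivables=-80
After txn 7 (Dr Inventory, Cr Expenses, amount 335): Expenses=-276 Inventory=524 Payables=-168 Receivables=-80

Answer: -276 524 -168 -80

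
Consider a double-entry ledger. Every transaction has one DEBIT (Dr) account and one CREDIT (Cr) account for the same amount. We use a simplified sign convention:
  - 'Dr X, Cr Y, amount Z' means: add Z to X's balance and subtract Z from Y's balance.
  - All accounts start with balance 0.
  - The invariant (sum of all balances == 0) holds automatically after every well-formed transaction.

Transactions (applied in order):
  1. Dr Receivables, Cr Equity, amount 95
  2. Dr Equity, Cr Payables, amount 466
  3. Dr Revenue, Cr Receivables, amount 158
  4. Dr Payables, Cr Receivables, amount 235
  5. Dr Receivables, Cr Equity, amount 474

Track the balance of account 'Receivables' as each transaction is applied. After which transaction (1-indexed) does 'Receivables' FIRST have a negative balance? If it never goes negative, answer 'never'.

After txn 1: Receivables=95
After txn 2: Receivables=95
After txn 3: Receivables=-63

Answer: 3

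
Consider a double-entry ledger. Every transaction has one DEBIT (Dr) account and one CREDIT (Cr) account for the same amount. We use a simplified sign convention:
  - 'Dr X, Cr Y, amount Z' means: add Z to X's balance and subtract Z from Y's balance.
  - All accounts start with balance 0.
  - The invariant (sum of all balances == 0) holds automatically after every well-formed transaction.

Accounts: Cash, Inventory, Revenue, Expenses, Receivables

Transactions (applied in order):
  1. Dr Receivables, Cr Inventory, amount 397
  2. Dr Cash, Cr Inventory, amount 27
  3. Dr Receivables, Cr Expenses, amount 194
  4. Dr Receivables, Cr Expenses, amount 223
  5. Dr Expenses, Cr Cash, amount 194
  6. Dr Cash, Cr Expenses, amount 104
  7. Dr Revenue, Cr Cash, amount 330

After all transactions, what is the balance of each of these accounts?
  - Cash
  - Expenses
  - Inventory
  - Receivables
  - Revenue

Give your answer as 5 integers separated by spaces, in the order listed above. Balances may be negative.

After txn 1 (Dr Receivables, Cr Inventory, amount 397): Inventory=-397 Receivables=397
After txn 2 (Dr Cash, Cr Inventory, amount 27): Cash=27 Inventory=-424 Receivables=397
After txn 3 (Dr Receivables, Cr Expenses, amount 194): Cash=27 Expenses=-194 Inventory=-424 Receivables=591
After txn 4 (Dr Receivables, Cr Expenses, amount 223): Cash=27 Expenses=-417 Inventory=-424 Receivables=814
After txn 5 (Dr Expenses, Cr Cash, amount 194): Cash=-167 Expenses=-223 Inventory=-424 Receivables=814
After txn 6 (Dr Cash, Cr Expenses, amount 104): Cash=-63 Expenses=-327 Inventory=-424 Receivables=814
After txn 7 (Dr Revenue, Cr Cash, amount 330): Cash=-393 Expenses=-327 Inventory=-424 Receivables=814 Revenue=330

Answer: -393 -327 -424 814 330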